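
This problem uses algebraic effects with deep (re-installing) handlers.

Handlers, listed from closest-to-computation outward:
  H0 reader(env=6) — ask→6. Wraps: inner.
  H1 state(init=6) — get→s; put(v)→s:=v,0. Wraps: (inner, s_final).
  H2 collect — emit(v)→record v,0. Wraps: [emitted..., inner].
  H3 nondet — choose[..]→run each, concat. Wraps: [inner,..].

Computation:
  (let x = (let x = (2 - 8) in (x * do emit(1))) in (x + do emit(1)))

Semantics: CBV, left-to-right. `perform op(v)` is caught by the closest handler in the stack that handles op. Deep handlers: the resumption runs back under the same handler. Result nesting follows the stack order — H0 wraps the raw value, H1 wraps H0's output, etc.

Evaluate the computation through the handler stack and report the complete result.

Answer: [[1, 1, (0, 6)]]

Evaluation trace:
emit(1) @ H2 ⇒ out+=1
emit(1) @ H2 ⇒ out+=1
H0 returns 0
H1 returns (0, 6)
H2 returns [1, 1, (0, 6)]
H3 returns [[1, 1, (0, 6)]]
= [[1, 1, (0, 6)]]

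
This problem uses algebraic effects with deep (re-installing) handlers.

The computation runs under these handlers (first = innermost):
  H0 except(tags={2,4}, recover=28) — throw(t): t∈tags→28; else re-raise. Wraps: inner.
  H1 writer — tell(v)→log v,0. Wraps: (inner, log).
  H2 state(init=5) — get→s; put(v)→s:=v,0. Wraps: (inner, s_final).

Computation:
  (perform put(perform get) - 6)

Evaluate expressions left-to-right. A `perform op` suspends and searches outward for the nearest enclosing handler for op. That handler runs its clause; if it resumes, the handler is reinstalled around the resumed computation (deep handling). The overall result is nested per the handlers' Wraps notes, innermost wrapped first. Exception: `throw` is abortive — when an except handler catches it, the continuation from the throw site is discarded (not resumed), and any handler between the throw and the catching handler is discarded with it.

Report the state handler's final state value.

Answer: 5

Evaluation trace:
get @ H2 ⇒ 5
put(5) @ H2 ⇒ s:=5
H0 returns -6
H1 returns (-6, ())
H2 returns ((-6, ()), 5)
= ((-6, ()), 5)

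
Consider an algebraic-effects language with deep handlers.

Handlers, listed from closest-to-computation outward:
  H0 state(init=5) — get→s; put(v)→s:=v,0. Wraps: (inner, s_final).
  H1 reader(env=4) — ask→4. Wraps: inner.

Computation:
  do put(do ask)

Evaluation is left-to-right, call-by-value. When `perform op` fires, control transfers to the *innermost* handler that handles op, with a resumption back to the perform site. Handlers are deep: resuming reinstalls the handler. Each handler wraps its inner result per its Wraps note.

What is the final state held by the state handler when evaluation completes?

Answer: 4

Step-by-step:
ask @ H1 ⇒ 4
put(4) @ H0 ⇒ s:=4
H0 returns (0, 4)
H1 returns (0, 4)
= (0, 4)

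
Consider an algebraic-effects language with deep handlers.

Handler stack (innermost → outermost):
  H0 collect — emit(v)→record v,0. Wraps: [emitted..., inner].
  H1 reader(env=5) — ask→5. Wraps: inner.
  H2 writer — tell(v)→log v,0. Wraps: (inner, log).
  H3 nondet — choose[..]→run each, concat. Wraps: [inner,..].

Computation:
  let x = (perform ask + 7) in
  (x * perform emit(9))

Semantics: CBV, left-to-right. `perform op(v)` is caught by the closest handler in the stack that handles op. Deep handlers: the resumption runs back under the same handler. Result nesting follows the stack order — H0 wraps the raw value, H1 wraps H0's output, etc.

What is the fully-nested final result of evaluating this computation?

Step-by-step:
ask @ H1 ⇒ 5
emit(9) @ H0 ⇒ out+=9
H0 returns [9, 0]
H1 returns [9, 0]
H2 returns ([9, 0], ())
H3 returns [([9, 0], ())]
= [([9, 0], ())]

Answer: [([9, 0], ())]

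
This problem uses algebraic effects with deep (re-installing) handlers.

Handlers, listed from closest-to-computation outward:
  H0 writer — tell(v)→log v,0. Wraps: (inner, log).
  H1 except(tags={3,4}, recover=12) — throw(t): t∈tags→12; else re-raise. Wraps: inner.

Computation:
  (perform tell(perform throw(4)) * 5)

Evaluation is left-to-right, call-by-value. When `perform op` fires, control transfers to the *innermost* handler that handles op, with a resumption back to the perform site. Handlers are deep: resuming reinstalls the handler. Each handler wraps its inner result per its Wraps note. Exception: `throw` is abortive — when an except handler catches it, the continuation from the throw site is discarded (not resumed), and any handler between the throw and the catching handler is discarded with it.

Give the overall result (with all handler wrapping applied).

Answer: 12

Step-by-step:
throw(4) @ H1 caught ⇒ 12
= 12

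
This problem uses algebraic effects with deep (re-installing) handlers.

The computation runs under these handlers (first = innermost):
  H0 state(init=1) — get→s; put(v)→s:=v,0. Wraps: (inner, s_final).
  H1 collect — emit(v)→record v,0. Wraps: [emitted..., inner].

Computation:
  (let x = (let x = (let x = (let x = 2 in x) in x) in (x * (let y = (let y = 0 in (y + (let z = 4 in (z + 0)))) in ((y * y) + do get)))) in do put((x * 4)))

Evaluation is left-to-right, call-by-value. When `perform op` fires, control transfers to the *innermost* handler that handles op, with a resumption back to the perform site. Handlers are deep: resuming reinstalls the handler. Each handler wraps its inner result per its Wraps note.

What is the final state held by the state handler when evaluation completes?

Working:
get @ H0 ⇒ 1
put(136) @ H0 ⇒ s:=136
H0 returns (0, 136)
H1 returns [(0, 136)]
= [(0, 136)]

Answer: 136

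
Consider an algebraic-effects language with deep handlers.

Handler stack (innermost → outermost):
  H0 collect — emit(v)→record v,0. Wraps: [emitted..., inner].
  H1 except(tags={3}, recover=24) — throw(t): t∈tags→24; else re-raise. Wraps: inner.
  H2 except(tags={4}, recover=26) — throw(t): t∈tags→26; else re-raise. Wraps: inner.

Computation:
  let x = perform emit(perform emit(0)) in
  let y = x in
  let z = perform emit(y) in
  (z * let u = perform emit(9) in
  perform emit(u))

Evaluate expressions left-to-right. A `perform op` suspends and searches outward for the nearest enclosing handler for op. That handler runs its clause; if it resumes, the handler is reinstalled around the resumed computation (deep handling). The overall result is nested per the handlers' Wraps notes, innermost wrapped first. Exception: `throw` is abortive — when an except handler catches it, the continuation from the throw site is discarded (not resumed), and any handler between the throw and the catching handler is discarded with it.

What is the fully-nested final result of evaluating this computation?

Evaluation trace:
emit(0) @ H0 ⇒ out+=0
emit(0) @ H0 ⇒ out+=0
emit(0) @ H0 ⇒ out+=0
emit(9) @ H0 ⇒ out+=9
emit(0) @ H0 ⇒ out+=0
H0 returns [0, 0, 0, 9, 0, 0]
H1 returns [0, 0, 0, 9, 0, 0]
H2 returns [0, 0, 0, 9, 0, 0]
= [0, 0, 0, 9, 0, 0]

Answer: [0, 0, 0, 9, 0, 0]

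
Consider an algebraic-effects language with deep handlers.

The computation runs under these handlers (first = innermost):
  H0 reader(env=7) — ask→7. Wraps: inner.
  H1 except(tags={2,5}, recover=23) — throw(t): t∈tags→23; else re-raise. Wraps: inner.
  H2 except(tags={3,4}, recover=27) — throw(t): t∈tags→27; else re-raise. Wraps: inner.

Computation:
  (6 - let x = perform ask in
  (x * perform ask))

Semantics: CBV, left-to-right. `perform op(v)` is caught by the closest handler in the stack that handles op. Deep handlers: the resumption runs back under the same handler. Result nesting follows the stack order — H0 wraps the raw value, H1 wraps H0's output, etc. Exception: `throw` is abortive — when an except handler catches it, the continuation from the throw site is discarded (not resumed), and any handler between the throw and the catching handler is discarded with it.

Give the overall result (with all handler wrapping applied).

Answer: -43

Step-by-step:
ask @ H0 ⇒ 7
ask @ H0 ⇒ 7
H0 returns -43
H1 returns -43
H2 returns -43
= -43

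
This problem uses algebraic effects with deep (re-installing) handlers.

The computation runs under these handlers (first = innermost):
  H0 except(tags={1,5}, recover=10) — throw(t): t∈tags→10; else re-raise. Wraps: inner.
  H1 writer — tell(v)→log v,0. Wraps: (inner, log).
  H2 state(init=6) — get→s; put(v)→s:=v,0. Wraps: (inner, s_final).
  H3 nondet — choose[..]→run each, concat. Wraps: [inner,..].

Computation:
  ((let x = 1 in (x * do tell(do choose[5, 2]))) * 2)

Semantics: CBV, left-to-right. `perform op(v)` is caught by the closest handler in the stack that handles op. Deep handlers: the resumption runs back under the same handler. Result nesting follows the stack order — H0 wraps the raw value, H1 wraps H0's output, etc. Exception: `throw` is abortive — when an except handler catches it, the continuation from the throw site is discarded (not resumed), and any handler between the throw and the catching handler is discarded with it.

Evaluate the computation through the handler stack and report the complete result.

Evaluation trace:
choose[5, 2] @ H3
  branch[0] choose=5:
    tell(5) @ H1 ⇒ log+=5
    H0 returns 0
    H1 returns (0, (5))
    H2 returns ((0, (5)), 6)
    H3 returns [((0, (5)), 6)]
  branch[1] choose=2:
    tell(2) @ H1 ⇒ log+=2
    H0 returns 0
    H1 returns (0, (2))
    H2 returns ((0, (2)), 6)
    H3 returns [((0, (2)), 6)]
= [((0, (5)), 6), ((0, (2)), 6)]

Answer: [((0, (5)), 6), ((0, (2)), 6)]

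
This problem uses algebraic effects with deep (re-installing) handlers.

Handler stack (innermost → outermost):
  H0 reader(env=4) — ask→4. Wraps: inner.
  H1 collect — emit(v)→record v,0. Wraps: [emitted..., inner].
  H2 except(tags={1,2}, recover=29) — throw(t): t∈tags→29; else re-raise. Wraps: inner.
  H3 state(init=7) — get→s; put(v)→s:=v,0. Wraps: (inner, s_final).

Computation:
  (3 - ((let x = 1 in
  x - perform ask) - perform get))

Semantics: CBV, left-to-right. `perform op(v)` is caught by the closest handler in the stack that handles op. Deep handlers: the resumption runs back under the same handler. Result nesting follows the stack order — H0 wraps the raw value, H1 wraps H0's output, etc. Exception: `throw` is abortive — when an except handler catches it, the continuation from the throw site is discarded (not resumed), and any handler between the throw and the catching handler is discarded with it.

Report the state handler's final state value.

Step-by-step:
ask @ H0 ⇒ 4
get @ H3 ⇒ 7
H0 returns 13
H1 returns [13]
H2 returns [13]
H3 returns ([13], 7)
= ([13], 7)

Answer: 7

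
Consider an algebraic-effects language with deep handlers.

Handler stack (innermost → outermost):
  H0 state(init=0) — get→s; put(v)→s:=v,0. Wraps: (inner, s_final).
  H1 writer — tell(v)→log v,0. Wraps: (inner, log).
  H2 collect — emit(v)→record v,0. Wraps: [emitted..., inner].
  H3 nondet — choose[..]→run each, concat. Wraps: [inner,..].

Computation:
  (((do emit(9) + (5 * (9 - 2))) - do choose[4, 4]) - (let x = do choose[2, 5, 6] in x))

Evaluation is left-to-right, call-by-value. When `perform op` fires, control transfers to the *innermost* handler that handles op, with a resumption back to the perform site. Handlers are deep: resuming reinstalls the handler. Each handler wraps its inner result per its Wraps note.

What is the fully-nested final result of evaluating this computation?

Answer: [[9, ((29, 0), ())], [9, ((26, 0), ())], [9, ((25, 0), ())], [9, ((29, 0), ())], [9, ((26, 0), ())], [9, ((25, 0), ())]]

Working:
emit(9) @ H2 ⇒ out+=9
choose[4, 4] @ H3
  branch[0] choose=4:
    choose[2, 5, 6] @ H3
      branch[0] choose=2:
        H0 returns (29, 0)
        H1 returns ((29, 0), ())
        H2 returns [9, ((29, 0), ())]
        H3 returns [[9, ((29, 0), ())]]
      branch[1] choose=5:
        H0 returns (26, 0)
        H1 returns ((26, 0), ())
        H2 returns [9, ((26, 0), ())]
        H3 returns [[9, ((26, 0), ())]]
      branch[2] choose=6:
        H0 returns (25, 0)
        H1 returns ((25, 0), ())
        H2 returns [9, ((25, 0), ())]
        H3 returns [[9, ((25, 0), ())]]
  branch[1] choose=4:
    choose[2, 5, 6] @ H3
      branch[0] choose=2:
        H0 returns (29, 0)
        H1 returns ((29, 0), ())
        H2 returns [9, ((29, 0), ())]
        H3 returns [[9, ((29, 0), ())]]
      branch[1] choose=5:
        H0 returns (26, 0)
        H1 returns ((26, 0), ())
        H2 returns [9, ((26, 0), ())]
        H3 returns [[9, ((26, 0), ())]]
      branch[2] choose=6:
        H0 returns (25, 0)
        H1 returns ((25, 0), ())
        H2 returns [9, ((25, 0), ())]
        H3 returns [[9, ((25, 0), ())]]
= [[9, ((29, 0), ())], [9, ((26, 0), ())], [9, ((25, 0), ())], [9, ((29, 0), ())], [9, ((26, 0), ())], [9, ((25, 0), ())]]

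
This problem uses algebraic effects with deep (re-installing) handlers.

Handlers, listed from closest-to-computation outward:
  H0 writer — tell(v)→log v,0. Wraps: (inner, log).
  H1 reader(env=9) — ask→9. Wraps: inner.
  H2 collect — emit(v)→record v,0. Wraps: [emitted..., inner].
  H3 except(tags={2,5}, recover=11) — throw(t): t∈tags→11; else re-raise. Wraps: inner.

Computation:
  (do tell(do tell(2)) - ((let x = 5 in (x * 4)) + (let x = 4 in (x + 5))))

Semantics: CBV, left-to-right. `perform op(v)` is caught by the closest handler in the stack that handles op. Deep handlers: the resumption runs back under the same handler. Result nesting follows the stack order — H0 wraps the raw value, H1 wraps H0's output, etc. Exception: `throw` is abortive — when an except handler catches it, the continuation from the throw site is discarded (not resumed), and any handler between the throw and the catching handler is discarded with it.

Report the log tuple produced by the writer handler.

Answer: (2, 0)

Step-by-step:
tell(2) @ H0 ⇒ log+=2
tell(0) @ H0 ⇒ log+=0
H0 returns (-29, (2, 0))
H1 returns (-29, (2, 0))
H2 returns [(-29, (2, 0))]
H3 returns [(-29, (2, 0))]
= [(-29, (2, 0))]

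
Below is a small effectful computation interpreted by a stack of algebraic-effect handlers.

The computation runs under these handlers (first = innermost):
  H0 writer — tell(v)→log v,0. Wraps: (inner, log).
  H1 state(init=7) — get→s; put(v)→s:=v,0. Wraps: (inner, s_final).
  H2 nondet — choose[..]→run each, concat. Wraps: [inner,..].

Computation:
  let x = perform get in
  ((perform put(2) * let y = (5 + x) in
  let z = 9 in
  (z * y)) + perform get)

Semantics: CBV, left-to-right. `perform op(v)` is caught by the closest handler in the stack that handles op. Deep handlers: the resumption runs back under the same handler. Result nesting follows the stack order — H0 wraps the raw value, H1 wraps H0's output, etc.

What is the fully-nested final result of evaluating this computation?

Answer: [((2, ()), 2)]

Working:
get @ H1 ⇒ 7
put(2) @ H1 ⇒ s:=2
get @ H1 ⇒ 2
H0 returns (2, ())
H1 returns ((2, ()), 2)
H2 returns [((2, ()), 2)]
= [((2, ()), 2)]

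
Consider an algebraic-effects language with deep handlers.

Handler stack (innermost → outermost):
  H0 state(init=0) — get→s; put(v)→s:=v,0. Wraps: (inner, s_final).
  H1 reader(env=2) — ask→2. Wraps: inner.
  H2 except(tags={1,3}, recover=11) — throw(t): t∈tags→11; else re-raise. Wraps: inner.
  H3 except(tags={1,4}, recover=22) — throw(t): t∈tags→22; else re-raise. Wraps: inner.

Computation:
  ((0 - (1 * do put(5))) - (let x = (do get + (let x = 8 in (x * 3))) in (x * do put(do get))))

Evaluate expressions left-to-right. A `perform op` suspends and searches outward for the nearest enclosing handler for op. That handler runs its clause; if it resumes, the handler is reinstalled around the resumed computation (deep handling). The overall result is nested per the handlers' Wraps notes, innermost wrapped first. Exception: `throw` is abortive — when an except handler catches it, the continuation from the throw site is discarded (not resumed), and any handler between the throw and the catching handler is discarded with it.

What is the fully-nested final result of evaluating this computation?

Evaluation trace:
put(5) @ H0 ⇒ s:=5
get @ H0 ⇒ 5
get @ H0 ⇒ 5
put(5) @ H0 ⇒ s:=5
H0 returns (0, 5)
H1 returns (0, 5)
H2 returns (0, 5)
H3 returns (0, 5)
= (0, 5)

Answer: (0, 5)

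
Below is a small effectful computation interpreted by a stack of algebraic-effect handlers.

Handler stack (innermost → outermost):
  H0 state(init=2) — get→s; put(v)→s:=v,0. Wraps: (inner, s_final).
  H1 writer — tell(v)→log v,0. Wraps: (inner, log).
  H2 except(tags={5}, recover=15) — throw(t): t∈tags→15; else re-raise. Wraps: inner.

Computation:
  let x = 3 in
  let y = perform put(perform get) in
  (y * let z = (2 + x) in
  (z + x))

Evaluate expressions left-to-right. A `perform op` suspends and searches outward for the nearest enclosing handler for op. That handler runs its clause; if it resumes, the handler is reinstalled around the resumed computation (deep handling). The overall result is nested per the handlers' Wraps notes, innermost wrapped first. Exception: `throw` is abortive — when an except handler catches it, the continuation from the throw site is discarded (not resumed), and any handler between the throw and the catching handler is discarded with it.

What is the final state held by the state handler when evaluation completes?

Working:
get @ H0 ⇒ 2
put(2) @ H0 ⇒ s:=2
H0 returns (0, 2)
H1 returns ((0, 2), ())
H2 returns ((0, 2), ())
= ((0, 2), ())

Answer: 2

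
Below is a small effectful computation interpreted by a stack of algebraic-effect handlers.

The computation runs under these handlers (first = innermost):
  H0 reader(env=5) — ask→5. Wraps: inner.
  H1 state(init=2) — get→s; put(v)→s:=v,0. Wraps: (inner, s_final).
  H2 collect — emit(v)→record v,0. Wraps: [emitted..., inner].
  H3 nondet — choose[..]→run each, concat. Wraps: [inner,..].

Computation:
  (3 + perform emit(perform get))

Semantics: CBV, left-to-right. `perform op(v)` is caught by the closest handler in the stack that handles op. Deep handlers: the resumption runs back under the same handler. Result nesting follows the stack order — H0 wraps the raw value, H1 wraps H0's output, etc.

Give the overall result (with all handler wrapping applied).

Answer: [[2, (3, 2)]]

Evaluation trace:
get @ H1 ⇒ 2
emit(2) @ H2 ⇒ out+=2
H0 returns 3
H1 returns (3, 2)
H2 returns [2, (3, 2)]
H3 returns [[2, (3, 2)]]
= [[2, (3, 2)]]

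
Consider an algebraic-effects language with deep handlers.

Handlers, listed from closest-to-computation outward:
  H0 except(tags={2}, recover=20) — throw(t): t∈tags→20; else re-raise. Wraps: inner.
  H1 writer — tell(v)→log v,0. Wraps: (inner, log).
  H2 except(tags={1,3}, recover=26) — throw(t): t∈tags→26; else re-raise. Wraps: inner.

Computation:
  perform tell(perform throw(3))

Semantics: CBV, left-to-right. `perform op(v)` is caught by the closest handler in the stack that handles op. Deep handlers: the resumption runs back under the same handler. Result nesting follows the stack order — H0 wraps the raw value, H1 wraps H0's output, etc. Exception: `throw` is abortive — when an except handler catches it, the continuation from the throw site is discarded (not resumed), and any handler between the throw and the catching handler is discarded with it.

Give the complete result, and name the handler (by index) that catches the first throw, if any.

Answer: 26 ; first throw caught by: H2

Working:
throw(3) @ H0 re-raised
throw(3) @ H2 caught ⇒ 26
= 26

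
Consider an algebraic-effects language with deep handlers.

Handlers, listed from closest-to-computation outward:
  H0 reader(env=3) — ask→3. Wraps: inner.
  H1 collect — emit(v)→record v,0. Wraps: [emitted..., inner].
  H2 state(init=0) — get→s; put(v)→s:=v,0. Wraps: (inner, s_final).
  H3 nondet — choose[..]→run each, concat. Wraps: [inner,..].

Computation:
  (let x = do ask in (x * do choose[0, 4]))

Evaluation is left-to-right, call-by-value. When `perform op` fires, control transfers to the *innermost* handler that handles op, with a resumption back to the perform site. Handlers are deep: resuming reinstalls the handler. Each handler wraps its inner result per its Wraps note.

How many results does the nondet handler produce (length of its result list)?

Answer: 2

Working:
ask @ H0 ⇒ 3
choose[0, 4] @ H3
  branch[0] choose=0:
    H0 returns 0
    H1 returns [0]
    H2 returns ([0], 0)
    H3 returns [([0], 0)]
  branch[1] choose=4:
    H0 returns 12
    H1 returns [12]
    H2 returns ([12], 0)
    H3 returns [([12], 0)]
= [([0], 0), ([12], 0)]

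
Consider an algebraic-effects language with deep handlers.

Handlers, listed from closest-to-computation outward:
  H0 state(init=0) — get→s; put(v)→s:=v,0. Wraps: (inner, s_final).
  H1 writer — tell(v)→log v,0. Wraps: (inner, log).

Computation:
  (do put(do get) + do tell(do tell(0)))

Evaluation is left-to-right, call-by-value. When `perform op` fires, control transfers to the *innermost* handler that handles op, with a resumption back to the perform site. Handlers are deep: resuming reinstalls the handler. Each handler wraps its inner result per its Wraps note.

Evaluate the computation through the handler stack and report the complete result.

Working:
get @ H0 ⇒ 0
put(0) @ H0 ⇒ s:=0
tell(0) @ H1 ⇒ log+=0
tell(0) @ H1 ⇒ log+=0
H0 returns (0, 0)
H1 returns ((0, 0), (0, 0))
= ((0, 0), (0, 0))

Answer: ((0, 0), (0, 0))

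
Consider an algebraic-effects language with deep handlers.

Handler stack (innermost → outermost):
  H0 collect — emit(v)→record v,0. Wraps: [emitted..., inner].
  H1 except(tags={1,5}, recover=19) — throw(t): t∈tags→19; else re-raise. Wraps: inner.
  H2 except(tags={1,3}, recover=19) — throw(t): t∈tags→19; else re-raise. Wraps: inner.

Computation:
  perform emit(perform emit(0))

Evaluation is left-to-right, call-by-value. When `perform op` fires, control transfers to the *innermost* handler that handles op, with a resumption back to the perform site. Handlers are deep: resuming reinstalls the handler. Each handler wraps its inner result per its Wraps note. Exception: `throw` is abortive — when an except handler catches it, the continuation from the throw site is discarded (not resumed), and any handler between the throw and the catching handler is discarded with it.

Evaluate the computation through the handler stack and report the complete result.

Evaluation trace:
emit(0) @ H0 ⇒ out+=0
emit(0) @ H0 ⇒ out+=0
H0 returns [0, 0, 0]
H1 returns [0, 0, 0]
H2 returns [0, 0, 0]
= [0, 0, 0]

Answer: [0, 0, 0]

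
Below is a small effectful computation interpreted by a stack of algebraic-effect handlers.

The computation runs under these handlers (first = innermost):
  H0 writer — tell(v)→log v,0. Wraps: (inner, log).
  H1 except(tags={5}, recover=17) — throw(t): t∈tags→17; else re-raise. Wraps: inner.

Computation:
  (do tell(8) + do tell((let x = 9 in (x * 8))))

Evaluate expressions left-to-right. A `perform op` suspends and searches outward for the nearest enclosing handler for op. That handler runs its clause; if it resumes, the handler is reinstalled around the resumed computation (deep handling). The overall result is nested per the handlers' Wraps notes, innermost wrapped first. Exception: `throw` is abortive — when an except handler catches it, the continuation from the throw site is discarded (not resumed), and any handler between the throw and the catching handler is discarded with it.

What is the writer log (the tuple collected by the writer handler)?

Evaluation trace:
tell(8) @ H0 ⇒ log+=8
tell(72) @ H0 ⇒ log+=72
H0 returns (0, (8, 72))
H1 returns (0, (8, 72))
= (0, (8, 72))

Answer: (8, 72)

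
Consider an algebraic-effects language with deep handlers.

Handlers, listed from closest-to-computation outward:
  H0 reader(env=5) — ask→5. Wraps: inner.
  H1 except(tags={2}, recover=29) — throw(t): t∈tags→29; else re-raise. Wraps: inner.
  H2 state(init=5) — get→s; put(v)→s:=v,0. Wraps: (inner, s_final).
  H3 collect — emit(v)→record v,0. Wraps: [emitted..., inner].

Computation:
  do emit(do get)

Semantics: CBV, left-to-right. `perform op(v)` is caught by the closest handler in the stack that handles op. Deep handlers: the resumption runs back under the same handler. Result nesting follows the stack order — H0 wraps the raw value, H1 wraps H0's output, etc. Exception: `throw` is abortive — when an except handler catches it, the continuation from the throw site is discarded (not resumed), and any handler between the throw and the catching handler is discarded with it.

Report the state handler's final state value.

Evaluation trace:
get @ H2 ⇒ 5
emit(5) @ H3 ⇒ out+=5
H0 returns 0
H1 returns 0
H2 returns (0, 5)
H3 returns [5, (0, 5)]
= [5, (0, 5)]

Answer: 5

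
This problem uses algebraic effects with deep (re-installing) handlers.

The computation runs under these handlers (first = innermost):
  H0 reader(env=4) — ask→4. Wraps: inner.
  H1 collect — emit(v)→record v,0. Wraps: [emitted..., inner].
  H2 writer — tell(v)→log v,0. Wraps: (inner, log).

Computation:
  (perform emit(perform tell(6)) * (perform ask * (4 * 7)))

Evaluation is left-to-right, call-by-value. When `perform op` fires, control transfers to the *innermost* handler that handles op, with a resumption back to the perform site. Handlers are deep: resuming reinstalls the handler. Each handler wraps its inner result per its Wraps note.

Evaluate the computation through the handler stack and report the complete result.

Evaluation trace:
tell(6) @ H2 ⇒ log+=6
emit(0) @ H1 ⇒ out+=0
ask @ H0 ⇒ 4
H0 returns 0
H1 returns [0, 0]
H2 returns ([0, 0], (6))
= ([0, 0], (6))

Answer: ([0, 0], (6))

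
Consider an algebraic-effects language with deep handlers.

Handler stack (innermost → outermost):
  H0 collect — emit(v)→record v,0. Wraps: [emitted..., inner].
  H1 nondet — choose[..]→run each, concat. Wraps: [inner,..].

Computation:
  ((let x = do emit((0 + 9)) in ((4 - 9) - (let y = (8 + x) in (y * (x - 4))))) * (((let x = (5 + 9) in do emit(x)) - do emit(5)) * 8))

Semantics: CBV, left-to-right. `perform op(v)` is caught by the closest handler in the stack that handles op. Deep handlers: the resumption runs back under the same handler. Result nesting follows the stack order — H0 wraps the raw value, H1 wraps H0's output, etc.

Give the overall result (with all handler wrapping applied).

Answer: [[9, 14, 5, 0]]

Evaluation trace:
emit(9) @ H0 ⇒ out+=9
emit(14) @ H0 ⇒ out+=14
emit(5) @ H0 ⇒ out+=5
H0 returns [9, 14, 5, 0]
H1 returns [[9, 14, 5, 0]]
= [[9, 14, 5, 0]]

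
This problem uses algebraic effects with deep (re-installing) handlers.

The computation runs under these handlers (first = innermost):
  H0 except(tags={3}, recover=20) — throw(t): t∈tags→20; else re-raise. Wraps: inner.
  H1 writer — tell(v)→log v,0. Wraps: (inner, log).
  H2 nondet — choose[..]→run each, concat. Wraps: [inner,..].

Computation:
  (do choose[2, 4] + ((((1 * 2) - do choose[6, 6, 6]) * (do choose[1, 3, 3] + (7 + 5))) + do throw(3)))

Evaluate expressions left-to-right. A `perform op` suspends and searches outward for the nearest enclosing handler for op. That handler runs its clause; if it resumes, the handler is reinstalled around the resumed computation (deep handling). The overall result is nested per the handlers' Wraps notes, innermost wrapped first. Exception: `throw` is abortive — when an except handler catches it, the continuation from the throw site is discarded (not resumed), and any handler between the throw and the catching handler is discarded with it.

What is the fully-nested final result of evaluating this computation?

Answer: [(20, ()), (20, ()), (20, ()), (20, ()), (20, ()), (20, ()), (20, ()), (20, ()), (20, ()), (20, ()), (20, ()), (20, ()), (20, ()), (20, ()), (20, ()), (20, ()), (20, ()), (20, ())]

Step-by-step:
choose[2, 4] @ H2
  branch[0] choose=2:
    choose[6, 6, 6] @ H2
      branch[0] choose=6:
        choose[1, 3, 3] @ H2
          branch[0] choose=1:
            throw(3) @ H0 caught ⇒ 20
            H1 returns (20, ())
            H2 returns [(20, ())]
          branch[1] choose=3:
            throw(3) @ H0 caught ⇒ 20
            H1 returns (20, ())
            H2 returns [(20, ())]
          branch[2] choose=3:
            throw(3) @ H0 caught ⇒ 20
            H1 returns (20, ())
            H2 returns [(20, ())]
      branch[1] choose=6:
        choose[1, 3, 3] @ H2
          branch[0] choose=1:
            throw(3) @ H0 caught ⇒ 20
            H1 returns (20, ())
            H2 returns [(20, ())]
          branch[1] choose=3:
            throw(3) @ H0 caught ⇒ 20
            H1 returns (20, ())
            H2 returns [(20, ())]
          branch[2] choose=3:
            throw(3) @ H0 caught ⇒ 20
            H1 returns (20, ())
            H2 returns [(20, ())]
      branch[2] choose=6:
        choose[1, 3, 3] @ H2
          branch[0] choose=1:
            throw(3) @ H0 caught ⇒ 20
            H1 returns (20, ())
            H2 returns [(20, ())]
          branch[1] choose=3:
            throw(3) @ H0 caught ⇒ 20
            H1 returns (20, ())
            H2 returns [(20, ())]
          branch[2] choose=3:
            throw(3) @ H0 caught ⇒ 20
            H1 returns (20, ())
            H2 returns [(20, ())]
  branch[1] choose=4:
    choose[6, 6, 6] @ H2
      branch[0] choose=6:
        choose[1, 3, 3] @ H2
          branch[0] choose=1:
            throw(3) @ H0 caught ⇒ 20
            H1 returns (20, ())
            H2 returns [(20, ())]
          branch[1] choose=3:
            throw(3) @ H0 caught ⇒ 20
            H1 returns (20, ())
            H2 returns [(20, ())]
          branch[2] choose=3:
            throw(3) @ H0 caught ⇒ 20
            H1 returns (20, ())
            H2 returns [(20, ())]
      branch[1] choose=6:
        choose[1, 3, 3] @ H2
          branch[0] choose=1:
            throw(3) @ H0 caught ⇒ 20
            H1 returns (20, ())
            H2 returns [(20, ())]
          branch[1] choose=3:
            throw(3) @ H0 caught ⇒ 20
            H1 returns (20, ())
            H2 returns [(20, ())]
          branch[2] choose=3:
            throw(3) @ H0 caught ⇒ 20
            H1 returns (20, ())
            H2 returns [(20, ())]
      branch[2] choose=6:
        choose[1, 3, 3] @ H2
          branch[0] choose=1:
            throw(3) @ H0 caught ⇒ 20
            H1 returns (20, ())
            H2 returns [(20, ())]
          branch[1] choose=3:
            throw(3) @ H0 caught ⇒ 20
            H1 returns (20, ())
            H2 returns [(20, ())]
          branch[2] choose=3:
            throw(3) @ H0 caught ⇒ 20
            H1 returns (20, ())
            H2 returns [(20, ())]
= [(20, ()), (20, ()), (20, ()), (20, ()), (20, ()), (20, ()), (20, ()), (20, ()), (20, ()), (20, ()), (20, ()), (20, ()), (20, ()), (20, ()), (20, ()), (20, ()), (20, ()), (20, ())]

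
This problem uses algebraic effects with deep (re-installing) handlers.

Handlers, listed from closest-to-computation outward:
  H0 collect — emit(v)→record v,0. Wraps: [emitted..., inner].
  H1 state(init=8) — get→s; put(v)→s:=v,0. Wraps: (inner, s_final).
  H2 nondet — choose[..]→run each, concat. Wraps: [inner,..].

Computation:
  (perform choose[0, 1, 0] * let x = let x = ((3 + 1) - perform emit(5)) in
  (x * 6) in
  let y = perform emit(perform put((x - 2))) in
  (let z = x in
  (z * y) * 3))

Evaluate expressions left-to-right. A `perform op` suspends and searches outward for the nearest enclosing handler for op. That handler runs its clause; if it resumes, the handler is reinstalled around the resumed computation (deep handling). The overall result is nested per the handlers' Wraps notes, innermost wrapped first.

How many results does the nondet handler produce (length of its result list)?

Answer: 3

Step-by-step:
choose[0, 1, 0] @ H2
  branch[0] choose=0:
    emit(5) @ H0 ⇒ out+=5
    put(22) @ H1 ⇒ s:=22
    emit(0) @ H0 ⇒ out+=0
    H0 returns [5, 0, 0]
    H1 returns ([5, 0, 0], 22)
    H2 returns [([5, 0, 0], 22)]
  branch[1] choose=1:
    emit(5) @ H0 ⇒ out+=5
    put(22) @ H1 ⇒ s:=22
    emit(0) @ H0 ⇒ out+=0
    H0 returns [5, 0, 0]
    H1 returns ([5, 0, 0], 22)
    H2 returns [([5, 0, 0], 22)]
  branch[2] choose=0:
    emit(5) @ H0 ⇒ out+=5
    put(22) @ H1 ⇒ s:=22
    emit(0) @ H0 ⇒ out+=0
    H0 returns [5, 0, 0]
    H1 returns ([5, 0, 0], 22)
    H2 returns [([5, 0, 0], 22)]
= [([5, 0, 0], 22), ([5, 0, 0], 22), ([5, 0, 0], 22)]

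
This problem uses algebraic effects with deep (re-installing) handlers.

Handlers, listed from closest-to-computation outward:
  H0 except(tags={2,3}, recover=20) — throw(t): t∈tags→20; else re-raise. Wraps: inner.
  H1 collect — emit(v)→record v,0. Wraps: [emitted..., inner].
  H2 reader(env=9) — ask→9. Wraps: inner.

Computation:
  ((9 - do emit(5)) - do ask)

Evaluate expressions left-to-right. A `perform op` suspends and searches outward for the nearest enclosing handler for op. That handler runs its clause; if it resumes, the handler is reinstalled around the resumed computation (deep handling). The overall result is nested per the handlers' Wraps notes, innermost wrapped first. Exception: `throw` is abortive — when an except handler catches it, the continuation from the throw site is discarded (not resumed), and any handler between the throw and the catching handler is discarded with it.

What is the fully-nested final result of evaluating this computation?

Step-by-step:
emit(5) @ H1 ⇒ out+=5
ask @ H2 ⇒ 9
H0 returns 0
H1 returns [5, 0]
H2 returns [5, 0]
= [5, 0]

Answer: [5, 0]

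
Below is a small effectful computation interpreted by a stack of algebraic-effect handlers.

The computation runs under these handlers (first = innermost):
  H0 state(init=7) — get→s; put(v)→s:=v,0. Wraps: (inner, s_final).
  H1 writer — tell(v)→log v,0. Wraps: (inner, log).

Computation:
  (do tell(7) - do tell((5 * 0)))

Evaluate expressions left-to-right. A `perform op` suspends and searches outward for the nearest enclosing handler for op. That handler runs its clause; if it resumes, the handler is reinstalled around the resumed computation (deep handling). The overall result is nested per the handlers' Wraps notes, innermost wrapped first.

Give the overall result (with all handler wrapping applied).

Evaluation trace:
tell(7) @ H1 ⇒ log+=7
tell(0) @ H1 ⇒ log+=0
H0 returns (0, 7)
H1 returns ((0, 7), (7, 0))
= ((0, 7), (7, 0))

Answer: ((0, 7), (7, 0))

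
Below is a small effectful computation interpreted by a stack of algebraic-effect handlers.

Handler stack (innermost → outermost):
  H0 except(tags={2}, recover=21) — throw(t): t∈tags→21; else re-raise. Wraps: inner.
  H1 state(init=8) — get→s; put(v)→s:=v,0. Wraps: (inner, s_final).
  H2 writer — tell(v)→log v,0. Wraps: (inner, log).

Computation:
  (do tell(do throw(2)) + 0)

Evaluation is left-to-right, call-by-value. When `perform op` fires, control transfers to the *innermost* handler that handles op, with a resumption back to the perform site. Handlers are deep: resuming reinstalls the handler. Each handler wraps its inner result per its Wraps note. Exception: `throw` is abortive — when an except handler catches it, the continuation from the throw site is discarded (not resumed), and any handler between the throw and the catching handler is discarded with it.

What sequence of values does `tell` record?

Step-by-step:
throw(2) @ H0 caught ⇒ 21
H1 returns (21, 8)
H2 returns ((21, 8), ())
= ((21, 8), ())

Answer: ()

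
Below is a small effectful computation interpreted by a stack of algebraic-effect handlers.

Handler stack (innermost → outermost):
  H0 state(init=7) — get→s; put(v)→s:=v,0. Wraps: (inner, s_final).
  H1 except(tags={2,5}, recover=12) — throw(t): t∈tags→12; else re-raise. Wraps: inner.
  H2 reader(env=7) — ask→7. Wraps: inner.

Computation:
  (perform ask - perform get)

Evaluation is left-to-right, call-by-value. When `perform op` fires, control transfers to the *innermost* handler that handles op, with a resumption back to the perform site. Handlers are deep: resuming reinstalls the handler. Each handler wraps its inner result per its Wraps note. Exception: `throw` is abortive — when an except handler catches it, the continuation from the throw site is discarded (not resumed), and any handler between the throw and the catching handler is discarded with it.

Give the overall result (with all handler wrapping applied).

Step-by-step:
ask @ H2 ⇒ 7
get @ H0 ⇒ 7
H0 returns (0, 7)
H1 returns (0, 7)
H2 returns (0, 7)
= (0, 7)

Answer: (0, 7)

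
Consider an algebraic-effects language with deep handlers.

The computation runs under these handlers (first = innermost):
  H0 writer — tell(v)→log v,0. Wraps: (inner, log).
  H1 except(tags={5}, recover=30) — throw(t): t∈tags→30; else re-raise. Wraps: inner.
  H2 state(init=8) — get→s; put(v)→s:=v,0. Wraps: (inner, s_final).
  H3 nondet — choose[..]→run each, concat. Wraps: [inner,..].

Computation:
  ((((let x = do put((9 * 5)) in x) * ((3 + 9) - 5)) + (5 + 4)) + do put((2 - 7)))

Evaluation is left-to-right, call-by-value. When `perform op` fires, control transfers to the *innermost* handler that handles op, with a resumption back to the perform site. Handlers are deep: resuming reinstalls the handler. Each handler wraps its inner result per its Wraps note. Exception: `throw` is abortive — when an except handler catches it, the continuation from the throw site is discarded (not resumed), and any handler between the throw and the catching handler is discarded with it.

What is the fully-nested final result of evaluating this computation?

Step-by-step:
put(45) @ H2 ⇒ s:=45
put(-5) @ H2 ⇒ s:=-5
H0 returns (9, ())
H1 returns (9, ())
H2 returns ((9, ()), -5)
H3 returns [((9, ()), -5)]
= [((9, ()), -5)]

Answer: [((9, ()), -5)]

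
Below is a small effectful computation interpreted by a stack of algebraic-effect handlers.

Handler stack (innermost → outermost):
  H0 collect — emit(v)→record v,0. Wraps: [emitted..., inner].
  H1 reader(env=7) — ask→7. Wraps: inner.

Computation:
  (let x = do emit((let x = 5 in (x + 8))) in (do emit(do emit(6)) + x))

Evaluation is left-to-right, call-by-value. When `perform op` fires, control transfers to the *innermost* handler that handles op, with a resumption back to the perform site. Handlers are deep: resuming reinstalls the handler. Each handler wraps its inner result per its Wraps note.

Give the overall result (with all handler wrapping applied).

Working:
emit(13) @ H0 ⇒ out+=13
emit(6) @ H0 ⇒ out+=6
emit(0) @ H0 ⇒ out+=0
H0 returns [13, 6, 0, 0]
H1 returns [13, 6, 0, 0]
= [13, 6, 0, 0]

Answer: [13, 6, 0, 0]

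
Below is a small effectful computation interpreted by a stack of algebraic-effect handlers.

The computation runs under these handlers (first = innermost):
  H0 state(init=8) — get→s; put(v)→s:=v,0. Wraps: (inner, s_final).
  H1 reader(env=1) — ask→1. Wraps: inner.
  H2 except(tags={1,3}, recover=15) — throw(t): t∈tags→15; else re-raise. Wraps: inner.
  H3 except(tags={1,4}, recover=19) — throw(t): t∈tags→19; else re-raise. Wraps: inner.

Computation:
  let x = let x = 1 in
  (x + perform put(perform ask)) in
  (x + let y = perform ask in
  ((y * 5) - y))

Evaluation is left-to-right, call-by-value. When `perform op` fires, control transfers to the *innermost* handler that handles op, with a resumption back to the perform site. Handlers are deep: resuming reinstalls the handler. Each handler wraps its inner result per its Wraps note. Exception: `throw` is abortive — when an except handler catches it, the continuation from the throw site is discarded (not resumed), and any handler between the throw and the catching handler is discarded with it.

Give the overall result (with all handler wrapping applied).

Evaluation trace:
ask @ H1 ⇒ 1
put(1) @ H0 ⇒ s:=1
ask @ H1 ⇒ 1
H0 returns (5, 1)
H1 returns (5, 1)
H2 returns (5, 1)
H3 returns (5, 1)
= (5, 1)

Answer: (5, 1)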